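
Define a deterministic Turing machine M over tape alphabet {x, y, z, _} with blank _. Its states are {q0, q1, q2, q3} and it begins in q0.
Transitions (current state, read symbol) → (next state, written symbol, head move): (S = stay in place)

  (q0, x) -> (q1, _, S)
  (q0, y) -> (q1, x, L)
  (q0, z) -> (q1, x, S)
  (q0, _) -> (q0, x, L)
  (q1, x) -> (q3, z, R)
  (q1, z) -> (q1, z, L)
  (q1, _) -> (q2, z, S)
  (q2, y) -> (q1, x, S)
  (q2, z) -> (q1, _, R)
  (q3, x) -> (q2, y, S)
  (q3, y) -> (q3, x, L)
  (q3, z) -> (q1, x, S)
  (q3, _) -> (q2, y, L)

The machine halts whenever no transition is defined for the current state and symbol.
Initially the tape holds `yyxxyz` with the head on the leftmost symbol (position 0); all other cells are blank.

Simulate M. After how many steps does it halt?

26

q0 | _[y]yxxyz_   read y → write x, move L, go to q1
q1 | [_]xyxxyz_   read _ → write z, move S, go to q2
q2 | [z]xyxxyz_   read z → write _, move R, go to q1
q1 | _[x]yxxyz_   read x → write z, move R, go to q3
q3 | _z[y]xxyz_   read y → write x, move L, go to q3
q3 | _[z]xxxyz_   read z → write x, move S, go to q1
q1 | _[x]xxxyz_   read x → write z, move R, go to q3
q3 | _z[x]xxyz_   read x → write y, move S, go to q2
q2 | _z[y]xxyz_   read y → write x, move S, go to q1
q1 | _z[x]xxyz_   read x → write z, move R, go to q3
q3 | _zz[x]xyz_   read x → write y, move S, go to q2
q2 | _zz[y]xyz_   read y → write x, move S, go to q1
q1 | _zz[x]xyz_   read x → write z, move R, go to q3
q3 | _zzz[x]yz_   read x → write y, move S, go to q2
q2 | _zzz[y]yz_   read y → write x, move S, go to q1
q1 | _zzz[x]yz_   read x → write z, move R, go to q3
q3 | _zzzz[y]z_   read y → write x, move L, go to q3
q3 | _zzz[z]xz_   read z → write x, move S, go to q1
q1 | _zzz[x]xz_   read x → write z, move R, go to q3
q3 | _zzzz[x]z_   read x → write y, move S, go to q2
q2 | _zzzz[y]z_   read y → write x, move S, go to q1
q1 | _zzzz[x]z_   read x → write z, move R, go to q3
q3 | _zzzzz[z]_   read z → write x, move S, go to q1
q1 | _zzzzz[x]_   read x → write z, move R, go to q3
q3 | _zzzzzz[_]   read _ → write y, move L, go to q2
q2 | _zzzzz[z]y   read z → write _, move R, go to q1
q1 | _zzzzz_[y]
M halts after 26 transitions.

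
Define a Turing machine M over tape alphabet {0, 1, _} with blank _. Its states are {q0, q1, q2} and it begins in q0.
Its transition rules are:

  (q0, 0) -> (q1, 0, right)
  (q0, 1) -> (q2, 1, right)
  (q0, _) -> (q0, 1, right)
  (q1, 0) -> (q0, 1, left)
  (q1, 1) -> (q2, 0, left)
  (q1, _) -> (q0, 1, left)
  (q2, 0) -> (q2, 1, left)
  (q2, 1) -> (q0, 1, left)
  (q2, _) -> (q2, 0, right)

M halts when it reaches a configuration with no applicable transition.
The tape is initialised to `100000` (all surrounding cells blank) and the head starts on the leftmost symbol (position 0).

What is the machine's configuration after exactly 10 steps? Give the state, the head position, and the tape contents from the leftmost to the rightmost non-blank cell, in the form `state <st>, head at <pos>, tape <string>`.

q0 | _[1]00000   read 1 → write 1, move right, go to q2
q2 | _1[0]0000   read 0 → write 1, move left, go to q2
q2 | _[1]10000   read 1 → write 1, move left, go to q0
q0 | [_]110000   read _ → write 1, move right, go to q0
q0 | 1[1]10000   read 1 → write 1, move right, go to q2
q2 | 11[1]0000   read 1 → write 1, move left, go to q0
q0 | 1[1]10000   read 1 → write 1, move right, go to q2
q2 | 11[1]0000   read 1 → write 1, move left, go to q0
q0 | 1[1]10000   read 1 → write 1, move right, go to q2
q2 | 11[1]0000   read 1 → write 1, move left, go to q0
q0 | 1[1]10000
After 10 steps: state q0, head at 0, tape 1110000.

state q0, head at 0, tape 1110000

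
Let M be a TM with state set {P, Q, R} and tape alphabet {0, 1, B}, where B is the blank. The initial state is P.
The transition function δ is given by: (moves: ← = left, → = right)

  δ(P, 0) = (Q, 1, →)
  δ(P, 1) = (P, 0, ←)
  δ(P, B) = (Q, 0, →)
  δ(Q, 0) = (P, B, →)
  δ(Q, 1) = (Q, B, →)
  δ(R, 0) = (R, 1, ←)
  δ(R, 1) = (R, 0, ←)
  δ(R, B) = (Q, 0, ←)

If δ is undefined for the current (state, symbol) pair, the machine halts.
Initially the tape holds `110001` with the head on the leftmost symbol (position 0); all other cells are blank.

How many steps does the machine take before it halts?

P | B[1]10001B   read 1 → write 0, move ←, go to P
P | [B]010001B   read B → write 0, move →, go to Q
Q | 0[0]10001B   read 0 → write B, move →, go to P
P | 0B[1]0001B   read 1 → write 0, move ←, go to P
P | 0[B]00001B   read B → write 0, move →, go to Q
Q | 00[0]0001B   read 0 → write B, move →, go to P
P | 00B[0]001B   read 0 → write 1, move →, go to Q
Q | 00B1[0]01B   read 0 → write B, move →, go to P
P | 00B1B[0]1B   read 0 → write 1, move →, go to Q
Q | 00B1B1[1]B   read 1 → write B, move →, go to Q
Q | 00B1B1B[B]
M halts after 10 transitions.

10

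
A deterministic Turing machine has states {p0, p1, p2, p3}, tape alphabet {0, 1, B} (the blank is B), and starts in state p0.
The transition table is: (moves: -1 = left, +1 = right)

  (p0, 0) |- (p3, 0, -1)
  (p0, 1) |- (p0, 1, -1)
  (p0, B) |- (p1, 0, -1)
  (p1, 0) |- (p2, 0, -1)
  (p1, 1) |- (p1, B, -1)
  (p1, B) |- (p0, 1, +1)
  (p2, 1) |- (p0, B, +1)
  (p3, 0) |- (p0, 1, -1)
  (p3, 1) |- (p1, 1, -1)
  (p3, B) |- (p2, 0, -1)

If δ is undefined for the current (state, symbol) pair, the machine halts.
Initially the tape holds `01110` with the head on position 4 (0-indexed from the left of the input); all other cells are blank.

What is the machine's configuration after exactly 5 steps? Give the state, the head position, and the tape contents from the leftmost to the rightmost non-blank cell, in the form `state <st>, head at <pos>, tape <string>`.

state p2, head at -1, tape 0BB10

p0 | B0111[0]   read 0 → write 0, move -1, go to p3
p3 | B011[1]0   read 1 → write 1, move -1, go to p1
p1 | B01[1]10   read 1 → write B, move -1, go to p1
p1 | B0[1]B10   read 1 → write B, move -1, go to p1
p1 | B[0]BB10   read 0 → write 0, move -1, go to p2
p2 | [B]0BB10
After 5 steps: state p2, head at -1, tape 0BB10.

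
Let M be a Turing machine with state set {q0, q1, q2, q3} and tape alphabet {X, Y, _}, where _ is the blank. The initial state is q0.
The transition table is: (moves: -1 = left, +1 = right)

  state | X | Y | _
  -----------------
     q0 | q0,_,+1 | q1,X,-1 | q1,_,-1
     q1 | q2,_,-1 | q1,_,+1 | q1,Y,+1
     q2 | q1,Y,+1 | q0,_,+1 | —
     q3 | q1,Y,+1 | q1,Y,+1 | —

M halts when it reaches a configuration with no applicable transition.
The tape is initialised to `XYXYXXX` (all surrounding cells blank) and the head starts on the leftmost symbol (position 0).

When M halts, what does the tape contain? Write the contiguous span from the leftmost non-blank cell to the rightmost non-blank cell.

YYY__XX

q0 | [X]YXYXXX   read X → write _, move +1, go to q0
q0 | _[Y]XYXXX   read Y → write X, move -1, go to q1
q1 | [_]XXYXXX   read _ → write Y, move +1, go to q1
q1 | Y[X]XYXXX   read X → write _, move -1, go to q2
q2 | [Y]_XYXXX   read Y → write _, move +1, go to q0
q0 | _[_]XYXXX   read _ → write _, move -1, go to q1
q1 | [_]_XYXXX   read _ → write Y, move +1, go to q1
q1 | Y[_]XYXXX   read _ → write Y, move +1, go to q1
q1 | YY[X]YXXX   read X → write _, move -1, go to q2
q2 | Y[Y]_YXXX   read Y → write _, move +1, go to q0
q0 | Y_[_]YXXX   read _ → write _, move -1, go to q1
q1 | Y[_]_YXXX   read _ → write Y, move +1, go to q1
q1 | YY[_]YXXX   read _ → write Y, move +1, go to q1
q1 | YYY[Y]XXX   read Y → write _, move +1, go to q1
q1 | YYY_[X]XX   read X → write _, move -1, go to q2
q2 | YYY[_]_XX
The non-blank tape span at halt is YYY__XX.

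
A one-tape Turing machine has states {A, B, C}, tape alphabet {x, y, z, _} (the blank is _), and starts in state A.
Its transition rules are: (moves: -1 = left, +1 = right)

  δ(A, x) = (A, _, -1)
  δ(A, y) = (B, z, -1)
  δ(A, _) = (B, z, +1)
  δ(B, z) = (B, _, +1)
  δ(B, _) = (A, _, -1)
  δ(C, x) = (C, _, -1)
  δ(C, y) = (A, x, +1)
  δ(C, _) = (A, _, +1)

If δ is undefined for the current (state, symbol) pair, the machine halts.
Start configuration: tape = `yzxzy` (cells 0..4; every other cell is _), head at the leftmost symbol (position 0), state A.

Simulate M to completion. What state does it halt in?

A

state=A head=0 tape=__[y]zxzy   (A,y)→(B,z,-1)
state=B head=-1 tape=_[_]zzxzy   (B,_)→(A,_,-1)
state=A head=-2 tape=[_]_zzxzy   (A,_)→(B,z,+1)
state=B head=-1 tape=z[_]zzxzy   (B,_)→(A,_,-1)
state=A head=-2 tape=[z]_zzxzy
No transition is defined for (A, z); M halts in state A.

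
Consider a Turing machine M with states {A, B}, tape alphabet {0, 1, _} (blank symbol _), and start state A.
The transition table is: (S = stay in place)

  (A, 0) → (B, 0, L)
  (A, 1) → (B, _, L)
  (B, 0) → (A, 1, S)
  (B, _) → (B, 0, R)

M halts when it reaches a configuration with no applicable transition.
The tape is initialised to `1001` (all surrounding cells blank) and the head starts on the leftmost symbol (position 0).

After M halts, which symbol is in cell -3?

0

A | ___[1]001   read 1 → write _, move L, go to B
B | __[_]_001   read _ → write 0, move R, go to B
B | __0[_]001   read _ → write 0, move R, go to B
B | __00[0]01   read 0 → write 1, move S, go to A
A | __00[1]01   read 1 → write _, move L, go to B
B | __0[0]_01   read 0 → write 1, move S, go to A
A | __0[1]_01   read 1 → write _, move L, go to B
B | __[0]__01   read 0 → write 1, move S, go to A
A | __[1]__01   read 1 → write _, move L, go to B
B | _[_]___01   read _ → write 0, move R, go to B
B | _0[_]__01   read _ → write 0, move R, go to B
B | _00[_]_01   read _ → write 0, move R, go to B
B | _000[_]01   read _ → write 0, move R, go to B
B | _0000[0]1   read 0 → write 1, move S, go to A
A | _0000[1]1   read 1 → write _, move L, go to B
B | _000[0]_1   read 0 → write 1, move S, go to A
A | _000[1]_1   read 1 → write _, move L, go to B
B | _00[0]__1   read 0 → write 1, move S, go to A
A | _00[1]__1   read 1 → write _, move L, go to B
B | _0[0]___1   read 0 → write 1, move S, go to A
A | _0[1]___1   read 1 → write _, move L, go to B
B | _[0]____1   read 0 → write 1, move S, go to A
A | _[1]____1   read 1 → write _, move L, go to B
B | [_]_____1   read _ → write 0, move R, go to B
B | 0[_]____1   read _ → write 0, move R, go to B
B | 00[_]___1   read _ → write 0, move R, go to B
B | 000[_]__1   read _ → write 0, move R, go to B
B | 0000[_]_1   read _ → write 0, move R, go to B
B | 00000[_]1   read _ → write 0, move R, go to B
B | 000000[1]
Cell -3 holds 0 when M halts.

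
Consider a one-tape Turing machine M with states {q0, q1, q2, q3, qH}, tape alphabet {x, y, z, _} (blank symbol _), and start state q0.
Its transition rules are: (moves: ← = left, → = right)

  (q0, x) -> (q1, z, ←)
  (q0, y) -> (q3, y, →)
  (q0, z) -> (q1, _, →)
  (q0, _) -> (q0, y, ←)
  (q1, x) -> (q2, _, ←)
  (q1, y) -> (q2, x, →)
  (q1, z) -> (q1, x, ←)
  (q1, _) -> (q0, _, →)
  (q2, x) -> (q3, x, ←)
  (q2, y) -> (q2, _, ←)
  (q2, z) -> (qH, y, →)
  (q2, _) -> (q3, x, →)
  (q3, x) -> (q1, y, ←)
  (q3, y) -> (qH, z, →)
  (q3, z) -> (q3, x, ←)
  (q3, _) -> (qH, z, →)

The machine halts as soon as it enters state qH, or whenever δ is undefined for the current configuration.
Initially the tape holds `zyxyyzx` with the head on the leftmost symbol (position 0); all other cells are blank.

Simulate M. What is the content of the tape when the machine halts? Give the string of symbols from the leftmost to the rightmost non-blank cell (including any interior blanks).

state=q0 head=0 tape=[z]yxyyzx   (q0,z)→(q1,_,→)
state=q1 head=1 tape=_[y]xyyzx   (q1,y)→(q2,x,→)
state=q2 head=2 tape=_x[x]yyzx   (q2,x)→(q3,x,←)
state=q3 head=1 tape=_[x]xyyzx   (q3,x)→(q1,y,←)
state=q1 head=0 tape=[_]yxyyzx   (q1,_)→(q0,_,→)
state=q0 head=1 tape=_[y]xyyzx   (q0,y)→(q3,y,→)
state=q3 head=2 tape=_y[x]yyzx   (q3,x)→(q1,y,←)
state=q1 head=1 tape=_[y]yyyzx   (q1,y)→(q2,x,→)
state=q2 head=2 tape=_x[y]yyzx   (q2,y)→(q2,_,←)
state=q2 head=1 tape=_[x]_yyzx   (q2,x)→(q3,x,←)
state=q3 head=0 tape=[_]x_yyzx   (q3,_)→(qH,z,→)
state=qH head=1 tape=z[x]_yyzx
The non-blank tape span at halt is zx_yyzx.

zx_yyzx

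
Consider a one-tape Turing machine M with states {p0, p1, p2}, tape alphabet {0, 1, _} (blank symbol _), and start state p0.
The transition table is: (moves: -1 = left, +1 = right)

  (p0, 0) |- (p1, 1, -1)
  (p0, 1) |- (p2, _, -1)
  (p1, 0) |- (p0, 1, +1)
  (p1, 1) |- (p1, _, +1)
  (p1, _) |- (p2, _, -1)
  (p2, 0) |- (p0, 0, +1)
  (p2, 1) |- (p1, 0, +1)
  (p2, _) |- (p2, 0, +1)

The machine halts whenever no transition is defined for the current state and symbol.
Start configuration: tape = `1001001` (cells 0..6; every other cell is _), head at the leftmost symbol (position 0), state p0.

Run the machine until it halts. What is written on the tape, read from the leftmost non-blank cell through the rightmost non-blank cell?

000_1001

p0 | _[1]001001   read 1 → write _, move -1, go to p2
p2 | [_]_001001   read _ → write 0, move +1, go to p2
p2 | 0[_]001001   read _ → write 0, move +1, go to p2
p2 | 00[0]01001   read 0 → write 0, move +1, go to p0
p0 | 000[0]1001   read 0 → write 1, move -1, go to p1
p1 | 00[0]11001   read 0 → write 1, move +1, go to p0
p0 | 001[1]1001   read 1 → write _, move -1, go to p2
p2 | 00[1]_1001   read 1 → write 0, move +1, go to p1
p1 | 000[_]1001   read _ → write _, move -1, go to p2
p2 | 00[0]_1001   read 0 → write 0, move +1, go to p0
p0 | 000[_]1001
The non-blank tape span at halt is 000_1001.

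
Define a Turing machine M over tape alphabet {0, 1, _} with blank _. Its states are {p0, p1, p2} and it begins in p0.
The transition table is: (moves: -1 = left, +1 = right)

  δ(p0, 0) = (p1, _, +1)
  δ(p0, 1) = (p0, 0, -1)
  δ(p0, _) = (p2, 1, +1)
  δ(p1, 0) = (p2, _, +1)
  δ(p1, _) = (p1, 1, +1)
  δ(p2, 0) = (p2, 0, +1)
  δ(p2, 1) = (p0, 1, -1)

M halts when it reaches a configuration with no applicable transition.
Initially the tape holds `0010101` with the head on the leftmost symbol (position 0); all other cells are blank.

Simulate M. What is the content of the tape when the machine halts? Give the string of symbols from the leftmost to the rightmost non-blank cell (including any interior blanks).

1_10101

state=p0 head=0 tape=[0]010101   (p0,0)→(p1,_,+1)
state=p1 head=1 tape=_[0]10101   (p1,0)→(p2,_,+1)
state=p2 head=2 tape=__[1]0101   (p2,1)→(p0,1,-1)
state=p0 head=1 tape=_[_]10101   (p0,_)→(p2,1,+1)
state=p2 head=2 tape=_1[1]0101   (p2,1)→(p0,1,-1)
state=p0 head=1 tape=_[1]10101   (p0,1)→(p0,0,-1)
state=p0 head=0 tape=[_]010101   (p0,_)→(p2,1,+1)
state=p2 head=1 tape=1[0]10101   (p2,0)→(p2,0,+1)
state=p2 head=2 tape=10[1]0101   (p2,1)→(p0,1,-1)
state=p0 head=1 tape=1[0]10101   (p0,0)→(p1,_,+1)
state=p1 head=2 tape=1_[1]0101
The non-blank tape span at halt is 1_10101.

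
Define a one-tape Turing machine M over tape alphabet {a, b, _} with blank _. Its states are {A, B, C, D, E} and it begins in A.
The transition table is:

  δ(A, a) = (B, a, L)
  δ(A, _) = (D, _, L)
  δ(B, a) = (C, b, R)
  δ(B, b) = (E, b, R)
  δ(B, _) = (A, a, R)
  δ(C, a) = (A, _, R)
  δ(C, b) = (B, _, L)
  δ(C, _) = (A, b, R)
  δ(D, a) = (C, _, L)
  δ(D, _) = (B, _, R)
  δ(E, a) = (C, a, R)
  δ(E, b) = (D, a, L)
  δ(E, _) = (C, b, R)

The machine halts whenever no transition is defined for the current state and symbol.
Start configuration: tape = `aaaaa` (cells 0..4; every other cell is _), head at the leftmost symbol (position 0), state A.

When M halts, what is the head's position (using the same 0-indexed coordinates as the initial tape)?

state=A head=0 tape=_[a]aaaa__   (A,a)→(B,a,L)
state=B head=-1 tape=[_]aaaaa__   (B,_)→(A,a,R)
state=A head=0 tape=a[a]aaaa__   (A,a)→(B,a,L)
state=B head=-1 tape=[a]aaaaa__   (B,a)→(C,b,R)
state=C head=0 tape=b[a]aaaa__   (C,a)→(A,_,R)
state=A head=1 tape=b_[a]aaa__   (A,a)→(B,a,L)
state=B head=0 tape=b[_]aaaa__   (B,_)→(A,a,R)
state=A head=1 tape=ba[a]aaa__   (A,a)→(B,a,L)
state=B head=0 tape=b[a]aaaa__   (B,a)→(C,b,R)
state=C head=1 tape=bb[a]aaa__   (C,a)→(A,_,R)
state=A head=2 tape=bb_[a]aa__   (A,a)→(B,a,L)
state=B head=1 tape=bb[_]aaa__   (B,_)→(A,a,R)
state=A head=2 tape=bba[a]aa__   (A,a)→(B,a,L)
state=B head=1 tape=bb[a]aaa__   (B,a)→(C,b,R)
state=C head=2 tape=bbb[a]aa__   (C,a)→(A,_,R)
state=A head=3 tape=bbb_[a]a__   (A,a)→(B,a,L)
state=B head=2 tape=bbb[_]aa__   (B,_)→(A,a,R)
state=A head=3 tape=bbba[a]a__   (A,a)→(B,a,L)
state=B head=2 tape=bbb[a]aa__   (B,a)→(C,b,R)
state=C head=3 tape=bbbb[a]a__   (C,a)→(A,_,R)
state=A head=4 tape=bbbb_[a]__   (A,a)→(B,a,L)
state=B head=3 tape=bbbb[_]a__   (B,_)→(A,a,R)
state=A head=4 tape=bbbba[a]__   (A,a)→(B,a,L)
state=B head=3 tape=bbbb[a]a__   (B,a)→(C,b,R)
state=C head=4 tape=bbbbb[a]__   (C,a)→(A,_,R)
state=A head=5 tape=bbbbb_[_]_   (A,_)→(D,_,L)
state=D head=4 tape=bbbbb[_]__   (D,_)→(B,_,R)
state=B head=5 tape=bbbbb_[_]_   (B,_)→(A,a,R)
state=A head=6 tape=bbbbb_a[_]   (A,_)→(D,_,L)
state=D head=5 tape=bbbbb_[a]_   (D,a)→(C,_,L)
state=C head=4 tape=bbbbb[_]__   (C,_)→(A,b,R)
state=A head=5 tape=bbbbbb[_]_   (A,_)→(D,_,L)
state=D head=4 tape=bbbbb[b]__
At halt the head is at cell 4.

4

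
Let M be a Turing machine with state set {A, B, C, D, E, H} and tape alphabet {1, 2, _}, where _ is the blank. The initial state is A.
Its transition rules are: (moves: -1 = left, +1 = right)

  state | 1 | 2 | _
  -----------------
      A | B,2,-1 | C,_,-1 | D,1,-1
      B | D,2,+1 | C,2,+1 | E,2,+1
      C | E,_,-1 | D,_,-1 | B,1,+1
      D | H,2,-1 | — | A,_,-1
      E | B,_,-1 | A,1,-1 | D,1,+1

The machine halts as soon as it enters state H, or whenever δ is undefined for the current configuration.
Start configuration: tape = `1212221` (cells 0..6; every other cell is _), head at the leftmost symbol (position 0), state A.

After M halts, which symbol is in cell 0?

state=A head=0 tape=__[1]212221   (A,1)→(B,2,-1)
state=B head=-1 tape=_[_]2212221   (B,_)→(E,2,+1)
state=E head=0 tape=_2[2]212221   (E,2)→(A,1,-1)
state=A head=-1 tape=_[2]1212221   (A,2)→(C,_,-1)
state=C head=-2 tape=[_]_1212221   (C,_)→(B,1,+1)
state=B head=-1 tape=1[_]1212221   (B,_)→(E,2,+1)
state=E head=0 tape=12[1]212221   (E,1)→(B,_,-1)
state=B head=-1 tape=1[2]_212221   (B,2)→(C,2,+1)
state=C head=0 tape=12[_]212221   (C,_)→(B,1,+1)
state=B head=1 tape=121[2]12221   (B,2)→(C,2,+1)
state=C head=2 tape=1212[1]2221   (C,1)→(E,_,-1)
state=E head=1 tape=121[2]_2221   (E,2)→(A,1,-1)
state=A head=0 tape=12[1]1_2221   (A,1)→(B,2,-1)
state=B head=-1 tape=1[2]21_2221   (B,2)→(C,2,+1)
state=C head=0 tape=12[2]1_2221   (C,2)→(D,_,-1)
state=D head=-1 tape=1[2]_1_2221
Cell 0 holds _ when M halts.

_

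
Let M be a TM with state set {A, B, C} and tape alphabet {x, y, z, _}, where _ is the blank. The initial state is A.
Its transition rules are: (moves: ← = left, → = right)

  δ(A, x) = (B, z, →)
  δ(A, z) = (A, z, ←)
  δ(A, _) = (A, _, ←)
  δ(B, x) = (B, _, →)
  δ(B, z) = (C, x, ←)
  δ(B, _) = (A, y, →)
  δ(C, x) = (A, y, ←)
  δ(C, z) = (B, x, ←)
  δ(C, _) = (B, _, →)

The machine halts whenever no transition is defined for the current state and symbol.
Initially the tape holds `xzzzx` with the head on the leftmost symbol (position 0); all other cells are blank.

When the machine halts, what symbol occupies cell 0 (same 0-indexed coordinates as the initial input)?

z

A | _[x]zzzx__   read x → write z, move →, go to B
B | _z[z]zzx__   read z → write x, move ←, go to C
C | _[z]xzzx__   read z → write x, move ←, go to B
B | [_]xxzzx__   read _ → write y, move →, go to A
A | y[x]xzzx__   read x → write z, move →, go to B
B | yz[x]zzx__   read x → write _, move →, go to B
B | yz_[z]zx__   read z → write x, move ←, go to C
C | yz[_]xzx__   read _ → write _, move →, go to B
B | yz_[x]zx__   read x → write _, move →, go to B
B | yz__[z]x__   read z → write x, move ←, go to C
C | yz_[_]xx__   read _ → write _, move →, go to B
B | yz__[x]x__   read x → write _, move →, go to B
B | yz___[x]__   read x → write _, move →, go to B
B | yz____[_]_   read _ → write y, move →, go to A
A | yz____y[_]   read _ → write _, move ←, go to A
A | yz____[y]_
Cell 0 holds z when M halts.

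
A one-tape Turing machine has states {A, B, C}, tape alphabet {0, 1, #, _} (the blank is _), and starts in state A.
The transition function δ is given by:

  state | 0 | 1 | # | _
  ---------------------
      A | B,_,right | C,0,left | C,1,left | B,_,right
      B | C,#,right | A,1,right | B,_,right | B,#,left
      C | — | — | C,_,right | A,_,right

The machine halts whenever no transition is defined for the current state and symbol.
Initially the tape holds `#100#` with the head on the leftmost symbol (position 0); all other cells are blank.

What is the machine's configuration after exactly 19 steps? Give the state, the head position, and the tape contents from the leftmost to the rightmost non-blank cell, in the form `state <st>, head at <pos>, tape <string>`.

A | _[#]100#___   read # → write 1, move left, go to C
C | [_]1100#___   read _ → write _, move right, go to A
A | _[1]100#___   read 1 → write 0, move left, go to C
C | [_]0100#___   read _ → write _, move right, go to A
A | _[0]100#___   read 0 → write _, move right, go to B
B | __[1]00#___   read 1 → write 1, move right, go to A
A | __1[0]0#___   read 0 → write _, move right, go to B
B | __1_[0]#___   read 0 → write #, move right, go to C
C | __1_#[#]___   read # → write _, move right, go to C
C | __1_#_[_]__   read _ → write _, move right, go to A
A | __1_#__[_]_   read _ → write _, move right, go to B
B | __1_#___[_]   read _ → write #, move left, go to B
B | __1_#__[_]#   read _ → write #, move left, go to B
B | __1_#_[_]##   read _ → write #, move left, go to B
B | __1_#[_]###   read _ → write #, move left, go to B
B | __1_[#]####   read # → write _, move right, go to B
B | __1__[#]###   read # → write _, move right, go to B
B | __1___[#]##   read # → write _, move right, go to B
B | __1____[#]#   read # → write _, move right, go to B
B | __1_____[#]
After 19 steps: state B, head at 7, tape 1_____#.

state B, head at 7, tape 1_____#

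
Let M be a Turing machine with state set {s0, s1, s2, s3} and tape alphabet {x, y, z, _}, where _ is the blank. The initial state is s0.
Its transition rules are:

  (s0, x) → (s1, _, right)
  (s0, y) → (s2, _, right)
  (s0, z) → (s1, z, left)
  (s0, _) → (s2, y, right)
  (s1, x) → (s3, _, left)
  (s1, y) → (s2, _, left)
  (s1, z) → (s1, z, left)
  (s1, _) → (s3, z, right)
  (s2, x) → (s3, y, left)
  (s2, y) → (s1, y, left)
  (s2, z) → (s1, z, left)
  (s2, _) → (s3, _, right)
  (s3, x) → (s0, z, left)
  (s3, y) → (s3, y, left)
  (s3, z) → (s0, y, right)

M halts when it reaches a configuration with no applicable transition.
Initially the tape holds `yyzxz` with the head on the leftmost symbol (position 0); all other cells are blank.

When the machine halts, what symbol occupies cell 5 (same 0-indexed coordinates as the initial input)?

state=s0 head=0 tape=[y]yzxz___   (s0,y)→(s2,_,right)
state=s2 head=1 tape=_[y]zxz___   (s2,y)→(s1,y,left)
state=s1 head=0 tape=[_]yzxz___   (s1,_)→(s3,z,right)
state=s3 head=1 tape=z[y]zxz___   (s3,y)→(s3,y,left)
state=s3 head=0 tape=[z]yzxz___   (s3,z)→(s0,y,right)
state=s0 head=1 tape=y[y]zxz___   (s0,y)→(s2,_,right)
state=s2 head=2 tape=y_[z]xz___   (s2,z)→(s1,z,left)
state=s1 head=1 tape=y[_]zxz___   (s1,_)→(s3,z,right)
state=s3 head=2 tape=yz[z]xz___   (s3,z)→(s0,y,right)
state=s0 head=3 tape=yzy[x]z___   (s0,x)→(s1,_,right)
state=s1 head=4 tape=yzy_[z]___   (s1,z)→(s1,z,left)
state=s1 head=3 tape=yzy[_]z___   (s1,_)→(s3,z,right)
state=s3 head=4 tape=yzyz[z]___   (s3,z)→(s0,y,right)
state=s0 head=5 tape=yzyzy[_]__   (s0,_)→(s2,y,right)
state=s2 head=6 tape=yzyzyy[_]_   (s2,_)→(s3,_,right)
state=s3 head=7 tape=yzyzyy_[_]
Cell 5 holds y when M halts.

y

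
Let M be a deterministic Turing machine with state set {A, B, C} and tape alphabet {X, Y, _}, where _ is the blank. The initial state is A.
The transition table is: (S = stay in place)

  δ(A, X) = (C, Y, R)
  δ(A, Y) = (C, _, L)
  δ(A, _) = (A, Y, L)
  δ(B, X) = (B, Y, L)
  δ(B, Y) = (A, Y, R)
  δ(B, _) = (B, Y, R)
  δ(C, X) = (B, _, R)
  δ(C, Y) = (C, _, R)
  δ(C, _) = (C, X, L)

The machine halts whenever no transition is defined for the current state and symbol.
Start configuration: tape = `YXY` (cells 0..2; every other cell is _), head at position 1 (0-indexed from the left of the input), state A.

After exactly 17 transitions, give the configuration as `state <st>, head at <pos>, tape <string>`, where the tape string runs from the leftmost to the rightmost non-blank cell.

state B, head at 2, tape XXY

A | Y[X]Y__   read X → write Y, move R, go to C
C | YY[Y]__   read Y → write _, move R, go to C
C | YY_[_]_   read _ → write X, move L, go to C
C | YY[_]X_   read _ → write X, move L, go to C
C | Y[Y]XX_   read Y → write _, move R, go to C
C | Y_[X]X_   read X → write _, move R, go to B
B | Y__[X]_   read X → write Y, move L, go to B
B | Y_[_]Y_   read _ → write Y, move R, go to B
B | Y_Y[Y]_   read Y → write Y, move R, go to A
A | Y_YY[_]   read _ → write Y, move L, go to A
A | Y_Y[Y]Y   read Y → write _, move L, go to C
C | Y_[Y]_Y   read Y → write _, move R, go to C
C | Y__[_]Y   read _ → write X, move L, go to C
C | Y_[_]XY   read _ → write X, move L, go to C
C | Y[_]XXY   read _ → write X, move L, go to C
C | [Y]XXXY   read Y → write _, move R, go to C
C | _[X]XXY   read X → write _, move R, go to B
B | __[X]XY
After 17 steps: state B, head at 2, tape XXY.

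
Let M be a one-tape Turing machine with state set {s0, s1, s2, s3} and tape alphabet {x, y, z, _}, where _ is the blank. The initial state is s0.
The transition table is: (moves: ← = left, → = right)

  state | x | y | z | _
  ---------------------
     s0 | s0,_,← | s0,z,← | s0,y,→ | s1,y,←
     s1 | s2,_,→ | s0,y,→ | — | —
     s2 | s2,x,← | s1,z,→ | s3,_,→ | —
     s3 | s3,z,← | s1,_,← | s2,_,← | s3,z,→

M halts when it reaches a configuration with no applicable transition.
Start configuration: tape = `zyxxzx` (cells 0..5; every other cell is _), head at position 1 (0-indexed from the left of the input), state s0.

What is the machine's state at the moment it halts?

state=s0 head=1 tape=__z[y]xxzx   (s0,y)→(s0,z,←)
state=s0 head=0 tape=__[z]zxxzx   (s0,z)→(s0,y,→)
state=s0 head=1 tape=__y[z]xxzx   (s0,z)→(s0,y,→)
state=s0 head=2 tape=__yy[x]xzx   (s0,x)→(s0,_,←)
state=s0 head=1 tape=__y[y]_xzx   (s0,y)→(s0,z,←)
state=s0 head=0 tape=__[y]z_xzx   (s0,y)→(s0,z,←)
state=s0 head=-1 tape=_[_]zz_xzx   (s0,_)→(s1,y,←)
state=s1 head=-2 tape=[_]yzz_xzx
No transition is defined for (s1, _); M halts in state s1.

s1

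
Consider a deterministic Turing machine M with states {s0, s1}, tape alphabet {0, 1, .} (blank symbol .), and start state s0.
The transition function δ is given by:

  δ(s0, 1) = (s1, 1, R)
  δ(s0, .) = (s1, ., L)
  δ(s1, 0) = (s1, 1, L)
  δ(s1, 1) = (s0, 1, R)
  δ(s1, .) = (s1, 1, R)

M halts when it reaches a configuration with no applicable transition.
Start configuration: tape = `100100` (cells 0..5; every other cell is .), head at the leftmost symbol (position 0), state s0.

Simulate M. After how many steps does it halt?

8

s0 | [1]00100   read 1 → write 1, move R, go to s1
s1 | 1[0]0100   read 0 → write 1, move L, go to s1
s1 | [1]10100   read 1 → write 1, move R, go to s0
s0 | 1[1]0100   read 1 → write 1, move R, go to s1
s1 | 11[0]100   read 0 → write 1, move L, go to s1
s1 | 1[1]1100   read 1 → write 1, move R, go to s0
s0 | 11[1]100   read 1 → write 1, move R, go to s1
s1 | 111[1]00   read 1 → write 1, move R, go to s0
s0 | 1111[0]0
M halts after 8 transitions.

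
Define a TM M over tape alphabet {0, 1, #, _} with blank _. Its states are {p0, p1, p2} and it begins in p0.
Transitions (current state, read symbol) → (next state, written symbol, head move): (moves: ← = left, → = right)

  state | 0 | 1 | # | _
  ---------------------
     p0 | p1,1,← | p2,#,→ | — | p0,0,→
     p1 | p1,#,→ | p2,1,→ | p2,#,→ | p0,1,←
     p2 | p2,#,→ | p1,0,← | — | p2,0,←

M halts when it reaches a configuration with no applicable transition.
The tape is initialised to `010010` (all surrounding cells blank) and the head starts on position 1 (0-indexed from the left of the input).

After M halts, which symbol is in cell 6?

0

p0 | 0[1]0010_   read 1 → write #, move →, go to p2
p2 | 0#[0]010_   read 0 → write #, move →, go to p2
p2 | 0##[0]10_   read 0 → write #, move →, go to p2
p2 | 0###[1]0_   read 1 → write 0, move ←, go to p1
p1 | 0##[#]00_   read # → write #, move →, go to p2
p2 | 0###[0]0_   read 0 → write #, move →, go to p2
p2 | 0####[0]_   read 0 → write #, move →, go to p2
p2 | 0#####[_]   read _ → write 0, move ←, go to p2
p2 | 0####[#]0
Cell 6 holds 0 when M halts.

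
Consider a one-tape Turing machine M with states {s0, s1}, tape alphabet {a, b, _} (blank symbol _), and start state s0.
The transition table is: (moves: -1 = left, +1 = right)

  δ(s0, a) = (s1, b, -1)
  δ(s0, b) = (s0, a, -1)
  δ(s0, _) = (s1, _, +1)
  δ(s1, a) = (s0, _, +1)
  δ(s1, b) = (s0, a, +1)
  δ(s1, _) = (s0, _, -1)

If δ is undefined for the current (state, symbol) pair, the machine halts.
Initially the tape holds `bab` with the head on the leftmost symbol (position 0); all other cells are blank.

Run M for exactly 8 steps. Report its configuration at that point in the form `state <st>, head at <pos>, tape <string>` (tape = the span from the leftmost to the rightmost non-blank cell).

state s1, head at 0, tape bb

s0 | _[b]ab   read b → write a, move -1, go to s0
s0 | [_]aab   read _ → write _, move +1, go to s1
s1 | _[a]ab   read a → write _, move +1, go to s0
s0 | __[a]b   read a → write b, move -1, go to s1
s1 | _[_]bb   read _ → write _, move -1, go to s0
s0 | [_]_bb   read _ → write _, move +1, go to s1
s1 | _[_]bb   read _ → write _, move -1, go to s0
s0 | [_]_bb   read _ → write _, move +1, go to s1
s1 | _[_]bb
After 8 steps: state s1, head at 0, tape bb.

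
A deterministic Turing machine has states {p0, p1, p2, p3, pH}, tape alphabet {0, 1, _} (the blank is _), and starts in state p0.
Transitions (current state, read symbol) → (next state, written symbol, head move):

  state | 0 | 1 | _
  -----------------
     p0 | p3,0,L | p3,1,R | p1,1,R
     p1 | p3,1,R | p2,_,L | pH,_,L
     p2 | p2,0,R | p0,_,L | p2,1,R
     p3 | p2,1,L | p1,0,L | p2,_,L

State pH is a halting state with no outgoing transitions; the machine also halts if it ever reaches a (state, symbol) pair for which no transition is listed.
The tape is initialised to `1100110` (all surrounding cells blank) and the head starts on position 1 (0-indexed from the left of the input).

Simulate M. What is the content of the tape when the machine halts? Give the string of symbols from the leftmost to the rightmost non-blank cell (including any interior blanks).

state=p0 head=1 tape=_1[1]00110   (p0,1)→(p3,1,R)
state=p3 head=2 tape=_11[0]0110   (p3,0)→(p2,1,L)
state=p2 head=1 tape=_1[1]10110   (p2,1)→(p0,_,L)
state=p0 head=0 tape=_[1]_10110   (p0,1)→(p3,1,R)
state=p3 head=1 tape=_1[_]10110   (p3,_)→(p2,_,L)
state=p2 head=0 tape=_[1]_10110   (p2,1)→(p0,_,L)
state=p0 head=-1 tape=[_]__10110   (p0,_)→(p1,1,R)
state=p1 head=0 tape=1[_]_10110   (p1,_)→(pH,_,L)
state=pH head=-1 tape=[1]__10110
The non-blank tape span at halt is 1__10110.

1__10110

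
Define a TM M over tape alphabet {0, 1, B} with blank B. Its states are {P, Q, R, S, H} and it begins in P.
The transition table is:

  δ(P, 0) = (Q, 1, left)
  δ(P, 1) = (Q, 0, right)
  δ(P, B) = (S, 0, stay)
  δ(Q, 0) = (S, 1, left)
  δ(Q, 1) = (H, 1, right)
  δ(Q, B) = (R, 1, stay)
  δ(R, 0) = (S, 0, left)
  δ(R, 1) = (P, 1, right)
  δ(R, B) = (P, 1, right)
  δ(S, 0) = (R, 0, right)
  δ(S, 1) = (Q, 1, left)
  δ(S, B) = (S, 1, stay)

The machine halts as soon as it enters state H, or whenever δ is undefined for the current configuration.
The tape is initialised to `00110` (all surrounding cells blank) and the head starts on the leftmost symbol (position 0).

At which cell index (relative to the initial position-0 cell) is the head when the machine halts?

P | B[0]0110   read 0 → write 1, move left, go to Q
Q | [B]10110   read B → write 1, move stay, go to R
R | [1]10110   read 1 → write 1, move right, go to P
P | 1[1]0110   read 1 → write 0, move right, go to Q
Q | 10[0]110   read 0 → write 1, move left, go to S
S | 1[0]1110   read 0 → write 0, move right, go to R
R | 10[1]110   read 1 → write 1, move right, go to P
P | 101[1]10   read 1 → write 0, move right, go to Q
Q | 1010[1]0   read 1 → write 1, move right, go to H
H | 10101[0]
At halt the head is at cell 4.

4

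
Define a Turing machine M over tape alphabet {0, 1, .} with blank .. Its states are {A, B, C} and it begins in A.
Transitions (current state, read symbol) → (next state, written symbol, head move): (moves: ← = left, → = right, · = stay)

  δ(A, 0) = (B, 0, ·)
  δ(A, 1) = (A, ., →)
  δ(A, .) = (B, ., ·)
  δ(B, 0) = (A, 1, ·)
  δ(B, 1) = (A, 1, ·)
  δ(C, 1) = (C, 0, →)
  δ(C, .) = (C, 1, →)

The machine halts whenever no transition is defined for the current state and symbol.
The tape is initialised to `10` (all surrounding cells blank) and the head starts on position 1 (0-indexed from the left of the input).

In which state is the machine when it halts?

A | 1[0].   read 0 → write 0, move ·, go to B
B | 1[0].   read 0 → write 1, move ·, go to A
A | 1[1].   read 1 → write ., move →, go to A
A | 1.[.]   read . → write ., move ·, go to B
B | 1.[.]
No transition is defined for (B, .); M halts in state B.

B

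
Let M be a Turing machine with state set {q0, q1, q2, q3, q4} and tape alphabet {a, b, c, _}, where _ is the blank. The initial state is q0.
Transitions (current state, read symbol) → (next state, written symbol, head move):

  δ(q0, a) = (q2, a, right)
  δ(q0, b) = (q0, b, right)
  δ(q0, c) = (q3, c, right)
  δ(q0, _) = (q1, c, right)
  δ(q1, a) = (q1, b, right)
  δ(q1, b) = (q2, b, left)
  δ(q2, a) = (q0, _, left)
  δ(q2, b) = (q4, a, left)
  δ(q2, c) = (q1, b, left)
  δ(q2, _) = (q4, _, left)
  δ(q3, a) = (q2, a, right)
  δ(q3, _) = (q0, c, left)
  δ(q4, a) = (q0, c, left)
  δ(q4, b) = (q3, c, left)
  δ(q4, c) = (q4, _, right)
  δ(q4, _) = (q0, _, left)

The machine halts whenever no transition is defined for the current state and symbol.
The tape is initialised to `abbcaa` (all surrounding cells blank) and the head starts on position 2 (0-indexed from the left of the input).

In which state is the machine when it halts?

state=q0 head=2 tape=ab[b]caa   (q0,b)→(q0,b,right)
state=q0 head=3 tape=abb[c]aa   (q0,c)→(q3,c,right)
state=q3 head=4 tape=abbc[a]a   (q3,a)→(q2,a,right)
state=q2 head=5 tape=abbca[a]   (q2,a)→(q0,_,left)
state=q0 head=4 tape=abbc[a]_   (q0,a)→(q2,a,right)
state=q2 head=5 tape=abbca[_]   (q2,_)→(q4,_,left)
state=q4 head=4 tape=abbc[a]_   (q4,a)→(q0,c,left)
state=q0 head=3 tape=abb[c]c_   (q0,c)→(q3,c,right)
state=q3 head=4 tape=abbc[c]_
No transition is defined for (q3, c); M halts in state q3.

q3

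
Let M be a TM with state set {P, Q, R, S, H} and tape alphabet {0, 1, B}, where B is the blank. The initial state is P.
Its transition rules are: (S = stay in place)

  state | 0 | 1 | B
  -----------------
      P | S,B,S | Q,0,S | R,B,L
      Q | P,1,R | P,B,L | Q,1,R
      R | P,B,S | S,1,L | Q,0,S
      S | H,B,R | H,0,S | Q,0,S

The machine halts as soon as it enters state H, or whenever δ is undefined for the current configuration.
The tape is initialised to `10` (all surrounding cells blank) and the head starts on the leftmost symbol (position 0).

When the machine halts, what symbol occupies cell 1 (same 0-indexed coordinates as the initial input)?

1

P | [1]0B   read 1 → write 0, move S, go to Q
Q | [0]0B   read 0 → write 1, move R, go to P
P | 1[0]B   read 0 → write B, move S, go to S
S | 1[B]B   read B → write 0, move S, go to Q
Q | 1[0]B   read 0 → write 1, move R, go to P
P | 11[B]   read B → write B, move L, go to R
R | 1[1]B   read 1 → write 1, move L, go to S
S | [1]1B   read 1 → write 0, move S, go to H
H | [0]1B
Cell 1 holds 1 when M halts.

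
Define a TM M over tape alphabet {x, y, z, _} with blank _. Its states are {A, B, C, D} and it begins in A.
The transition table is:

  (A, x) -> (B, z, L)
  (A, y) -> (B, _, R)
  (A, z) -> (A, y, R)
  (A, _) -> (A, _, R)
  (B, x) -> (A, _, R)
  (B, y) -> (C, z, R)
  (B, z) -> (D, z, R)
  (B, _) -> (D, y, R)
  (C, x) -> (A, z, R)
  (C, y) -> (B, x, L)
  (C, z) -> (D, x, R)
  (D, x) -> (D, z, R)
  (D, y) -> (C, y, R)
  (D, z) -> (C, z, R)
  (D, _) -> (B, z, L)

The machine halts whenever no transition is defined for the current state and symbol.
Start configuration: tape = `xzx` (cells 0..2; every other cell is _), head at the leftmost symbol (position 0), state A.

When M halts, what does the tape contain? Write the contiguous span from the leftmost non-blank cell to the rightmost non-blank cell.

yzxzz

A | _[x]zx__   read x → write z, move L, go to B
B | [_]zzx__   read _ → write y, move R, go to D
D | y[z]zx__   read z → write z, move R, go to C
C | yz[z]x__   read z → write x, move R, go to D
D | yzx[x]__   read x → write z, move R, go to D
D | yzxz[_]_   read _ → write z, move L, go to B
B | yzx[z]z_   read z → write z, move R, go to D
D | yzxz[z]_   read z → write z, move R, go to C
C | yzxzz[_]
The non-blank tape span at halt is yzxzz.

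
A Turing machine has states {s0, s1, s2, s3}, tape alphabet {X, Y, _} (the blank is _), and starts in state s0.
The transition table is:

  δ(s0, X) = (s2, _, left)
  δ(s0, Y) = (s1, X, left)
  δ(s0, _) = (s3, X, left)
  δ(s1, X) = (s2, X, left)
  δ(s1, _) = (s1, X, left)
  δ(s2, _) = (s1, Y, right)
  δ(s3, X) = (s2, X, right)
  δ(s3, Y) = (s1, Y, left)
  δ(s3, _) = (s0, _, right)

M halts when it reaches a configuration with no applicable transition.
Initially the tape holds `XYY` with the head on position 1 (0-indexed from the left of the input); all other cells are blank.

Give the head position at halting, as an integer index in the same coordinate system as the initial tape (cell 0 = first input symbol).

-1

state=s0 head=1 tape=_X[Y]Y   (s0,Y)→(s1,X,left)
state=s1 head=0 tape=_[X]XY   (s1,X)→(s2,X,left)
state=s2 head=-1 tape=[_]XXY   (s2,_)→(s1,Y,right)
state=s1 head=0 tape=Y[X]XY   (s1,X)→(s2,X,left)
state=s2 head=-1 tape=[Y]XXY
At halt the head is at cell -1.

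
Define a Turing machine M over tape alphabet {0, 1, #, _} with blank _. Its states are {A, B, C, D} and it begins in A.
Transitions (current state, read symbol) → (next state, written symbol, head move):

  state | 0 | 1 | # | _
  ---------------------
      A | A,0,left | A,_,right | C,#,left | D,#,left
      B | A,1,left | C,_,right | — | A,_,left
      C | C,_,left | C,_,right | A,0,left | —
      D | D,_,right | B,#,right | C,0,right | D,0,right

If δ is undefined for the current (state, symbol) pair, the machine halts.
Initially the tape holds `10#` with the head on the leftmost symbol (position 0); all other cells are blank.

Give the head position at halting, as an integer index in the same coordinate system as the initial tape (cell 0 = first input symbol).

-2

A | __[1]0#   read 1 → write _, move right, go to A
A | ___[0]#   read 0 → write 0, move left, go to A
A | __[_]0#   read _ → write #, move left, go to D
D | _[_]#0#   read _ → write 0, move right, go to D
D | _0[#]0#   read # → write 0, move right, go to C
C | _00[0]#   read 0 → write _, move left, go to C
C | _0[0]_#   read 0 → write _, move left, go to C
C | _[0]__#   read 0 → write _, move left, go to C
C | [_]___#
At halt the head is at cell -2.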